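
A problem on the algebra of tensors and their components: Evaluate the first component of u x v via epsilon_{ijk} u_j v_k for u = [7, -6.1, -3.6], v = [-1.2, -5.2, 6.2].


(u x v)_1 = sum_{j,k} epsilon_{1jk} u_j v_k. Only permutations of (1,2,3) contribute; the two non-zero terms are:
eps_{123} u_2 v_3 = 1 * -6.1 * 6.2 = -37.82
eps_{132} u_3 v_2 = -1 * -3.6 * -5.2 = -18.72
(u x v)_1 = -56.54

-56.54


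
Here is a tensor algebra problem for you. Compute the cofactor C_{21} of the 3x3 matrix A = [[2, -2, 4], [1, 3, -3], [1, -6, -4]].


To find cofactor C_{21}, delete row 2 and column 1.
The resulting 2x2 submatrix is: [[-2, 4], [-6, -4]]
Minor M_{21} = -2*-4 - 4*-6
  = 8 - -24 = 32
Sign = (-1)^(2+1) = (-1)^3 = -1
Cofactor C_{21} = -1 * 32 = -32

-32


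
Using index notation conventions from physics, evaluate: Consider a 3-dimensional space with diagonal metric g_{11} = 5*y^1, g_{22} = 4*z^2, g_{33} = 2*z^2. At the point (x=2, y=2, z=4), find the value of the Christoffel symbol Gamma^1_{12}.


For a diagonal metric, Gamma^k_{ij} = (1/2) g^{kk} (dg_{ik}/dx_j + dg_{jk}/dx_i - dg_{ij}/dx_k).
The metric is diagonal, so g_{ab} = 0 for a != b.
At the given point: g_{11} = 10, g_{22} = 64, g_{33} = 32
g^{11} = 1/10
dg_{11}/dx_2 = dg_{11}/dx_2 = 5
dg_{21}/dx_1 = 0 (off-diagonal)
dg_{12}/dx_1 = 0 (off-diagonal)
Numerator = 5 + 0 - 0 = 5
Gamma^1_{12} = 5 / (2 * 10) = 1/4

1/4


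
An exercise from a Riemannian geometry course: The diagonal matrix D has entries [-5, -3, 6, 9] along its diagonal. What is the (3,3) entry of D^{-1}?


For a diagonal matrix, the inverse has entries (D^{-1})_{ii} = 1/d_{ii}.
The diagonal entries are: d_{11} = -5, d_{22} = -3, d_{33} = 6, d_{44} = 9
We need (D^{-1})_{33} = 1/d_{33} = 1/6 = 1/6

1/6


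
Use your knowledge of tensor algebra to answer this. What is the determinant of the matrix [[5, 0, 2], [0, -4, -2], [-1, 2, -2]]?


Expanding along the first row, det(A) = a11*M_11 - a12*M_12 + a13*M_13, where M_1j is the (1,j) minor.
Minor M_11 = -4*-2 - -2*2 = 12
Minor M_12 = 0*-2 - -2*-1 = -2
Minor M_13 = 0*2 - -4*-1 = -4
det = 5*(12) - 0*(-2) + 2*(-4)
    = 60 - 0 + -8
    = 52

52


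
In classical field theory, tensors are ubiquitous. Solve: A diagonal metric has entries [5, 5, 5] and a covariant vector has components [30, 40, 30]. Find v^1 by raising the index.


To raise an index with a diagonal metric: v^i = v_i / g_{ii}.
For index 1: v_1 = 30, g_{11} = 5
v^1 = 30 / 5 = 6

6


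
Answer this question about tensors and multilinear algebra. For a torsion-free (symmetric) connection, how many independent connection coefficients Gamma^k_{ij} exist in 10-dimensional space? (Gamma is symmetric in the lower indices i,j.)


Christoffel symbols Gamma^k_{ij} are symmetric in i,j, so there are d * d(d+1)/2 independent symbols.
d = 10
d(d+1)/2 = 10 * 11 / 2 = 55
Total = 10 * 55 = 550

550


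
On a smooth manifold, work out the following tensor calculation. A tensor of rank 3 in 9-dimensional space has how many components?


The number of components of a rank-r tensor in d dimensions is d^r.
Here d = 9 and r = 3.
9^3 = 729

729


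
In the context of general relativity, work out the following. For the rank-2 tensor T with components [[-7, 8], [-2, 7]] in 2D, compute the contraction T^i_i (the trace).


The contraction (trace) of a rank-2 tensor is the sum of its diagonal elements.
Diagonal entries: A[1,1] = -7, A[2,2] = 7
Tr(A) = -7 + 7 = 0

0


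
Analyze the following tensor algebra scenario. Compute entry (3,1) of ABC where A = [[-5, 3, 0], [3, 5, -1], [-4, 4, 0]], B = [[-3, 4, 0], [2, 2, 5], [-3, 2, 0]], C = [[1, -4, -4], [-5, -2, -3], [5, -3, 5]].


(ABC)_{31} = sum_m (AB)_{3m} C_{m1}. First compute row 3 of AB.
(AB)_{31} = -4*-3 + 4*2 + 0*-3 = 20
(AB)_{32} = -4*4 + 4*2 + 0*2 = -8
(AB)_{33} = -4*0 + 4*5 + 0*0 = 20
Now contract with column 1 of C:
(AB)_{31} * C_{11} = 20 * 1 = 20
(AB)_{32} * C_{21} = -8 * -5 = 40
(AB)_{33} * C_{31} = 20 * 5 = 100
(ABC)_{31} = 20 + 40 + 100 = 160

160


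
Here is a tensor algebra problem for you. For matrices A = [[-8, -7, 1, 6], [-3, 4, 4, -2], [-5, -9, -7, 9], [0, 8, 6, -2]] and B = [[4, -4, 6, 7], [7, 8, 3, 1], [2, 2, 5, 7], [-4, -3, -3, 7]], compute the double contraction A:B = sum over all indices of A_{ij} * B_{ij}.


A:B = sum over all i,j of A_{ij} * B_{ij}.
Row 1: -8*4=-32, -7*-4=28, 1*6=6, 6*7=42 => row sum = 44
Row 2: -3*7=-21, 4*8=32, 4*3=12, -2*1=-2 => row sum = 21
Row 3: -5*2=-10, -9*2=-18, -7*5=-35, 9*7=63 => row sum = 0
Row 4: 0*-4=0, 8*-3=-24, 6*-3=-18, -2*7=-14 => row sum = -56
Total = 44 + 21 + 0 + -56 = 9

9


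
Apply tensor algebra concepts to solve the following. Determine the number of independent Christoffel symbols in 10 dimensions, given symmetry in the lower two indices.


Christoffel symbols Gamma^k_{ij} are symmetric in i,j, so there are d * d(d+1)/2 independent symbols.
d = 10
d(d+1)/2 = 10 * 11 / 2 = 55
Total = 10 * 55 = 550

550


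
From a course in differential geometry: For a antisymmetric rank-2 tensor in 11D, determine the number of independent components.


A antisymmetric rank-2 tensor in d dimensions has d(d-1)/2 independent components.
d = 11
d(d-1)/2 = 11 * 10 / 2 = 110 / 2 = 55

55


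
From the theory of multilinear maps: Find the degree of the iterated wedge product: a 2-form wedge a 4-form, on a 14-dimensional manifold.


The degree of a wedge product is the sum of the degrees of the individual forms.
Degrees: 2, 4
Total degree = 2 + 4 = 6

6


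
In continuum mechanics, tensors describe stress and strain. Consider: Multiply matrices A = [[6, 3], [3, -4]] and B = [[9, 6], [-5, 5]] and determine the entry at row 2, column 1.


(AB)_{ij} = sum_k A_{ik} B_{kj}.
For i=2, j=1:
A_{21} * B_{11} = 3 * 9 = 27
A_{22} * B_{21} = -4 * -5 = 20
Sum = 27 + 20 = 47

47


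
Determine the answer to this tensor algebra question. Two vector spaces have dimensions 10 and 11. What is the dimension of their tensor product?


The dimension of a tensor product is the product of dimensions.
dim(V) = 10, dim(W) = 11
dim(V (x) W) = 10 * 11 = 110

110


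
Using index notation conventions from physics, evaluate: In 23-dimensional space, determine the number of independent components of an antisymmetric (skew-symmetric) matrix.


An antisymmetric rank-2 tensor satisfies A_{ij} = -A_{ji}, so diagonal entries are zero.
The independent components are the upper-triangular entries: C(n, 2) = n(n-1)/2.
n = 23
C(23, 2) = 23 * 22 / 2 = 506 / 2 = 253

253


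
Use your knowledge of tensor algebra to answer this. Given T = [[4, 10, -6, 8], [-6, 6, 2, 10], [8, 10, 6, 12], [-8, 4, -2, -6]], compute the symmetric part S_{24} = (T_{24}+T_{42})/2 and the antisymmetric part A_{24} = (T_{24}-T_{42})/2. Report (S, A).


T_{24} = 10
T_{42} = 4
S_{24} = (10 + 4)/2 = 14/2 = 7
A_{24} = (10 - 4)/2 = 6/2 = 3
Check: S + A = 7 + 3 = 10 = T_{24}.

(7, 3)


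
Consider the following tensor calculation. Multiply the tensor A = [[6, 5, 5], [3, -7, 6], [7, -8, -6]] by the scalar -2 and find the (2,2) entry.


Scalar multiplication: (cA)_{ij} = c * A_{ij}.
c = -2
A_{22} = -7
(cA)_{22} = -2 * -7 = 14

14


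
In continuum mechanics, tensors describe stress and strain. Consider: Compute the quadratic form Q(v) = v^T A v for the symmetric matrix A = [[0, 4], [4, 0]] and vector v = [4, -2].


First compute Av:
(Av)_1 = 0*4 + 4*-2 = -8
(Av)_2 = 4*4 + 0*-2 = 16
Av = [-8, 16]
Then v^T (Av) = 4*-8 + -2*16
= -32 + -32 = -64

-64


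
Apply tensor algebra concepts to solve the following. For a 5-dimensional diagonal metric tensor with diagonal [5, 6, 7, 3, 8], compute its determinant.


For a diagonal metric, the determinant is the product of diagonal entries.
Diagonal entries: 5, 6, 7, 3, 8
det(g) = 5 * 6 * 7 * 3 * 8 = 5040

5040


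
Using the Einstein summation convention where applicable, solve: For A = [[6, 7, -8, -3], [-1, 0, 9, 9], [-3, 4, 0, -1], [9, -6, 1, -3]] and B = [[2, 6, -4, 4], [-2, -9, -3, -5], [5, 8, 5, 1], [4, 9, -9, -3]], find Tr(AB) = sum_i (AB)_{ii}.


Tr(AB) = sum_i (AB)_{ii} where (AB)_{ii} = sum_k A_{ik} B_{ki}.
(AB)_{11} = 6*2 + 7*-2 + -8*5 + -3*4 = -54
(AB)_{22} = -1*6 + 0*-9 + 9*8 + 9*9 = 147
(AB)_{33} = -3*-4 + 4*-3 + 0*5 + -1*-9 = 9
(AB)_{44} = 9*4 + -6*-5 + 1*1 + -3*-3 = 76
Tr(AB) = -54 + 147 + 9 + 76 = 178

178


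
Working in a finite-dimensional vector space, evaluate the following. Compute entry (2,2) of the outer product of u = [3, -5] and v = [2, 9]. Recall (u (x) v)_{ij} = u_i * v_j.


The outer product entry T_{ij} = u_i * v_j.
We need i=2, j=2.
u_2 = -5, v_2 = 9
T_{2,2} = -5 * 9 = -45

-45


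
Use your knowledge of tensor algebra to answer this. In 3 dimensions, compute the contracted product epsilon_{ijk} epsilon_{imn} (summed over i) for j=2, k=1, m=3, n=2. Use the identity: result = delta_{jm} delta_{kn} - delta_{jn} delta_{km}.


Using the identity: epsilon_{ijk} epsilon_{imn} = delta_{jm} delta_{kn} - delta_{jn} delta_{km}.
delta_{23} = 0
delta_{12} = 0
delta_{22} = 1
delta_{13} = 0
Result = 0 * 0 - 1 * 0 = 0 - 0 = 0

0


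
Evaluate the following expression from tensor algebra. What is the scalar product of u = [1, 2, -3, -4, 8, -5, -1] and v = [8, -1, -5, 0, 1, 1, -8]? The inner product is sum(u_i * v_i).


The inner product u . v = sum of u_i * v_i.
Term-by-term: 1 * 8, 2 * -1, -3 * -5, -4 * 0, 8 * 1, -5 * 1, -1 * -8
Products: 8, -2, 15, 0, 8, -5, 8
Sum = 8 + -2 + 15 + 0 + 8 + -5 + 8 = 32

32


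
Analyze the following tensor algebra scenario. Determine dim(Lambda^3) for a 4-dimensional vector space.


The dimension of the space of p-forms on an n-dimensional space is C(n, p).
n = 4, p = 3
C(4, 3) = 4! / (3! * 1!) = 4

4


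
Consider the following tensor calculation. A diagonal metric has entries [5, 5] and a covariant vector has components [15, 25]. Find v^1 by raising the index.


To raise an index with a diagonal metric: v^i = v_i / g_{ii}.
For index 1: v_1 = 15, g_{11} = 5
v^1 = 15 / 5 = 3

3


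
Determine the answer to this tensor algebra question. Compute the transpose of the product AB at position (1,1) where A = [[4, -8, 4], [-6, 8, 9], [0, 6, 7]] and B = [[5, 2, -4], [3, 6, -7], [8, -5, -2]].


(AB)^T_{ij} = (AB)_{ji} = sum_k A_{jk} B_{ki}.
For i=1, j=1 we need (AB)_{11}:
A_{11} * B_{11} = 4 * 5 = 20
A_{12} * B_{21} = -8 * 3 = -24
A_{13} * B_{31} = 4 * 8 = 32
Sum = 20 + -24 + 32 = 28

28


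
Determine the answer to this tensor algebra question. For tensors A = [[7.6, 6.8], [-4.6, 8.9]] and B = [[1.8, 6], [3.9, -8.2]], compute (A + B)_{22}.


Tensor addition is component-wise: (A + B)_{ij} = A_{ij} + B_{ij}.
A_{22} = 8.9
B_{22} = -8.2
(A + B)_{22} = 8.9 + -8.2 = 0.7

0.7


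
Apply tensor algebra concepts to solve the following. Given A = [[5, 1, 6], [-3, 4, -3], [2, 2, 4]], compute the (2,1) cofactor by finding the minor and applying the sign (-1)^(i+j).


To find cofactor C_{21}, delete row 2 and column 1.
The resulting 2x2 submatrix is: [[1, 6], [2, 4]]
Minor M_{21} = 1*4 - 6*2
  = 4 - 12 = -8
Sign = (-1)^(2+1) = (-1)^3 = -1
Cofactor C_{21} = -1 * -8 = 8

8


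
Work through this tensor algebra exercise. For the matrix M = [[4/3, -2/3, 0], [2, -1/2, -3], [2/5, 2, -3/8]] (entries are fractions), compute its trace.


The trace is the sum of diagonal entries.
Diagonal: M[1,1] = 4/3, M[2,2] = -1/2, M[3,3] = -3/8
Tr(M) = 4/3 + -1/2 + -3/8
Computing step by step:
After adding M[1,1]: 4/3
After adding M[2,2]: 5/6
After adding M[3,3]: 11/24
Tr(M) = 11/24

11/24


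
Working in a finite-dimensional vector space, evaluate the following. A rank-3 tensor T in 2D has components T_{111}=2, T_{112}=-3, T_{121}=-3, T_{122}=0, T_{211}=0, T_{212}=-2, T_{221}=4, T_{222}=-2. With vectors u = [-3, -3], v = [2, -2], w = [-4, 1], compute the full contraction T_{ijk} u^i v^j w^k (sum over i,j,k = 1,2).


S = sum over i,j,k of T_{ijk} u_i v_j w_k. Expanding all 8 terms:
T_{111}*u_1*v_1*w_1 = 2*-3*2*-4 = 48  (running total: 48)
T_{112}*u_1*v_1*w_2 = -3*-3*2*1 = 18  (running total: 66)
T_{121}*u_1*v_2*w_1 = -3*-3*-2*-4 = 72  (running total: 138)
T_{122}*u_1*v_2*w_2 = 0*-3*-2*1 = 0  (running total: 138)
T_{211}*u_2*v_1*w_1 = 0*-3*2*-4 = 0  (running total: 138)
T_{212}*u_2*v_1*w_2 = -2*-3*2*1 = 12  (running total: 150)
T_{221}*u_2*v_2*w_1 = 4*-3*-2*-4 = -96  (running total: 54)
T_{222}*u_2*v_2*w_2 = -2*-3*-2*1 = -12  (running total: 42)
S = 42

42


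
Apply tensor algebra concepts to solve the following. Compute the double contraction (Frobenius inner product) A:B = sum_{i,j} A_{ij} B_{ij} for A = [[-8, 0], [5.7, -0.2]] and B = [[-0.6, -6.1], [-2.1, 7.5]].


A:B = sum over all i,j of A_{ij} * B_{ij}.
Row 1: -8*-0.6=4.8, 0*-6.1=0 => row sum = 4.8
Row 2: 5.7*-2.1=-11.97, -0.2*7.5=-1.5 => row sum = -13.47
Total = 4.8 + -13.47 = -8.67

-8.67


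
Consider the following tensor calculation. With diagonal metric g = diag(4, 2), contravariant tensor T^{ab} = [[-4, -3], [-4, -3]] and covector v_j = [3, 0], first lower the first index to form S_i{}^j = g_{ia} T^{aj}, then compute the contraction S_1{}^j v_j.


Step 1: lower the first index. For a diagonal metric, g_{ia} T^{aj} = g_{ii} T^{ij} (no sum on i).
g_{11} = 4
S_1{}^1 = 4 * T^{11} = 4 * -4 = -16
S_1{}^2 = 4 * T^{12} = 4 * -3 = -12
Step 2: contract S_1{}^j with v_j.
S_1{}^1 * v_1 = -16 * 3 = -48
S_1{}^2 * v_2 = -12 * 0 = 0
Result = -48 + 0 = -48

-48


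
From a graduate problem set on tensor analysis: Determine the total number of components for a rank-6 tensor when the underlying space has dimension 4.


The number of components of a rank-r tensor in d dimensions is d^r.
Here d = 4 and r = 6.
4^6 = 4096

4096


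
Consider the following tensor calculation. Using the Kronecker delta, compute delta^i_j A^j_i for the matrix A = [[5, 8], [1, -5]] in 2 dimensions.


The contraction (trace) of a rank-2 tensor is the sum of its diagonal elements.
Diagonal entries: A[1,1] = 5, A[2,2] = -5
Tr(A) = 5 + -5 = 0

0


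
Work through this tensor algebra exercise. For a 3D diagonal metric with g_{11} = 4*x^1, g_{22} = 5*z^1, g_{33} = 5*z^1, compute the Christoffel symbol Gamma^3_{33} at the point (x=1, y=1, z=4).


For a diagonal metric, Gamma^k_{ij} = (1/2) g^{kk} (dg_{ik}/dx_j + dg_{jk}/dx_i - dg_{ij}/dx_k).
The metric is diagonal, so g_{ab} = 0 for a != b.
At the given point: g_{11} = 4, g_{22} = 20, g_{33} = 20
g^{33} = 1/20
dg_{33}/dx_3 = dg_{33}/dx_3 = 5
dg_{33}/dx_3 = dg_{33}/dx_3 = 5
dg_{33}/dx_3 = dg_{33}/dx_3 = 5
Numerator = 5 + 5 - 5 = 5
Gamma^3_{33} = 5 / (2 * 20) = 1/8

1/8


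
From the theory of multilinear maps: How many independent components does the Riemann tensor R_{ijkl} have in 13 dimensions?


The Riemann tensor in d dimensions has d^2(d^2 - 1)/12 independent components.
d = 13, so d^2 = 169
d^2 - 1 = 168
d^2(d^2 - 1) = 169 * 168 = 28392
Divide by 12: 28392 / 12 = 2366

2366


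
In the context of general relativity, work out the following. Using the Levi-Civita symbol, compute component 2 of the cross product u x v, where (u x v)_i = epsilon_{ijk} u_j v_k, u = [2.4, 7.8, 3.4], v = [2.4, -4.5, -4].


(u x v)_2 = sum_{j,k} epsilon_{2jk} u_j v_k. Only permutations of (1,2,3) contribute; the two non-zero terms are:
eps_{213} u_1 v_3 = -1 * 2.4 * -4 = 9.6
eps_{231} u_3 v_1 = 1 * 3.4 * 2.4 = 8.16
(u x v)_2 = 17.76

17.76


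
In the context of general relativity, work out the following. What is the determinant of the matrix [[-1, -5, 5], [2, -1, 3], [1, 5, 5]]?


Expanding along the first row, det(A) = a11*M_11 - a12*M_12 + a13*M_13, where M_1j is the (1,j) minor.
Minor M_11 = -1*5 - 3*5 = -20
Minor M_12 = 2*5 - 3*1 = 7
Minor M_13 = 2*5 - -1*1 = 11
det = -1*(-20) - -5*(7) + 5*(11)
    = 20 - -35 + 55
    = 110

110


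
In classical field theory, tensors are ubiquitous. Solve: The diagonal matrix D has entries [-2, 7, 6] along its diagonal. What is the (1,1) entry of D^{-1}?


For a diagonal matrix, the inverse has entries (D^{-1})_{ii} = 1/d_{ii}.
The diagonal entries are: d_{11} = -2, d_{22} = 7, d_{33} = 6
We need (D^{-1})_{11} = 1/d_{11} = 1/-2 = -1/2

-1/2


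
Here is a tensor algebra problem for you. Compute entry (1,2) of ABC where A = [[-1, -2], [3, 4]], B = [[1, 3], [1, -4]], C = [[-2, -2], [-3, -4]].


(ABC)_{12} = sum_m (AB)_{1m} C_{m2}. First compute row 1 of AB.
(AB)_{11} = -1*1 + -2*1 = -3
(AB)_{12} = -1*3 + -2*-4 = 5
Now contract with column 2 of C:
(AB)_{11} * C_{12} = -3 * -2 = 6
(AB)_{12} * C_{22} = 5 * -4 = -20
(ABC)_{12} = 6 + -20 = -14

-14


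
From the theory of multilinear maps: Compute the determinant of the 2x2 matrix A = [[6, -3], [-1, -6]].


For a 2x2 matrix [[a, b], [c, d]], det = a*d - b*c.
a = 6, b = -3, c = -1, d = -6
a*d = 6 * -6 = -36
b*c = -3 * -1 = 3
det = -36 - 3 = -39

-39


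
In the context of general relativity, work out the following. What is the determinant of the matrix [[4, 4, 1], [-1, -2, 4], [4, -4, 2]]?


Expanding along the first row, det(A) = a11*M_11 - a12*M_12 + a13*M_13, where M_1j is the (1,j) minor.
Minor M_11 = -2*2 - 4*-4 = 12
Minor M_12 = -1*2 - 4*4 = -18
Minor M_13 = -1*-4 - -2*4 = 12
det = 4*(12) - 4*(-18) + 1*(12)
    = 48 - -72 + 12
    = 132

132


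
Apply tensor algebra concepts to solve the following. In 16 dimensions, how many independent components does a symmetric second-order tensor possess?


A symmetric rank-2 tensor in d dimensions has d(d+1)/2 independent components.
d = 16
d(d+1)/2 = 16 * 17 / 2 = 272 / 2 = 136

136


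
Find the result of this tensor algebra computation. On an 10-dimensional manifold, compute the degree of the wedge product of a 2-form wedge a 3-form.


The degree of a wedge product is the sum of the degrees of the individual forms.
Degrees: 2, 3
Total degree = 2 + 3 = 5

5


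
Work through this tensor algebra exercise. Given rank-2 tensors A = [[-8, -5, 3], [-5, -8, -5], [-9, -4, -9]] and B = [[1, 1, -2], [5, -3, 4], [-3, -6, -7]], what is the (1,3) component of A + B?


Tensor addition is component-wise: (A + B)_{ij} = A_{ij} + B_{ij}.
A_{13} = 3
B_{13} = -2
(A + B)_{13} = 3 + -2 = 1

1


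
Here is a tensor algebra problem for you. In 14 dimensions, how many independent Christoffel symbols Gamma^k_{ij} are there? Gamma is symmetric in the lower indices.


Christoffel symbols Gamma^k_{ij} are symmetric in i,j, so there are d * d(d+1)/2 independent symbols.
d = 14
d(d+1)/2 = 14 * 15 / 2 = 105
Total = 14 * 105 = 1470

1470


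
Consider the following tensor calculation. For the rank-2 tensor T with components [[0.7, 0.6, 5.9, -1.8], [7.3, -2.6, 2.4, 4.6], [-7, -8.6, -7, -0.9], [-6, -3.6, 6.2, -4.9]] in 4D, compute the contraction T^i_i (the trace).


The contraction (trace) of a rank-2 tensor is the sum of its diagonal elements.
Diagonal entries: A[1,1] = 0.7, A[2,2] = -2.6, A[3,3] = -7, A[4,4] = -4.9
Tr(A) = 0.7 + -2.6 + -7 + -4.9 = -13.8

-13.8


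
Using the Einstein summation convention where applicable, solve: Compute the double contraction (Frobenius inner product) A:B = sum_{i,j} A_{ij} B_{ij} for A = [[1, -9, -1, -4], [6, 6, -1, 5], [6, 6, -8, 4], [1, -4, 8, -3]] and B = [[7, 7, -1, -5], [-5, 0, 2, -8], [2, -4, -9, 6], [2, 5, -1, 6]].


A:B = sum over all i,j of A_{ij} * B_{ij}.
Row 1: 1*7=7, -9*7=-63, -1*-1=1, -4*-5=20 => row sum = -35
Row 2: 6*-5=-30, 6*0=0, -1*2=-2, 5*-8=-40 => row sum = -72
Row 3: 6*2=12, 6*-4=-24, -8*-9=72, 4*6=24 => row sum = 84
Row 4: 1*2=2, -4*5=-20, 8*-1=-8, -3*6=-18 => row sum = -44
Total = -35 + -72 + 84 + -44 = -67

-67


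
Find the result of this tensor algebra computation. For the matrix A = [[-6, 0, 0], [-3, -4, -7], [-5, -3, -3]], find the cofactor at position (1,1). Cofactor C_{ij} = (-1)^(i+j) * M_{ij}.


To find cofactor C_{11}, delete row 1 and column 1.
The resulting 2x2 submatrix is: [[-4, -7], [-3, -3]]
Minor M_{11} = -4*-3 - -7*-3
  = 12 - 21 = -9
Sign = (-1)^(1+1) = (-1)^2 = 1
Cofactor C_{11} = 1 * -9 = -9

-9


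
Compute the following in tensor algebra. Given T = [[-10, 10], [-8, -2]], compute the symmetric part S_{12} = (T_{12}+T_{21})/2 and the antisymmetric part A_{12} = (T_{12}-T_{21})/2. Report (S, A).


T_{12} = 10
T_{21} = -8
S_{12} = (10 + -8)/2 = 2/2 = 1
A_{12} = (10 - -8)/2 = 18/2 = 9
Check: S + A = 1 + 9 = 10 = T_{12}.

(1, 9)


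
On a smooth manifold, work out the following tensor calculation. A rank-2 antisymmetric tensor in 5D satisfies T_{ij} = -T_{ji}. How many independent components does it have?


An antisymmetric rank-2 tensor satisfies A_{ij} = -A_{ji}, so diagonal entries are zero.
The independent components are the upper-triangular entries: C(n, 2) = n(n-1)/2.
n = 5
C(5, 2) = 5 * 4 / 2 = 20 / 2 = 10

10


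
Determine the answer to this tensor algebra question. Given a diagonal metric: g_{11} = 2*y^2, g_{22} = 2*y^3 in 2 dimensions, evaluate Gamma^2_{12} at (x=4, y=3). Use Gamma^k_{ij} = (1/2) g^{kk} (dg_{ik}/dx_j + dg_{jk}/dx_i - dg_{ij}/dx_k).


For a diagonal metric, Gamma^k_{ij} = (1/2) g^{kk} (dg_{ik}/dx_j + dg_{jk}/dx_i - dg_{ij}/dx_k).
The metric is diagonal, so g_{ab} = 0 for a != b.
At the given point: g_{11} = 18, g_{22} = 54
g^{22} = 1/54
dg_{12}/dx_2 = 0 (off-diagonal)
dg_{22}/dx_1 = dg_{22}/dx_1 = 0
dg_{12}/dx_2 = 0 (off-diagonal)
Numerator = 0 + 0 - 0 = 0
Gamma^2_{12} = 0 / (2 * 54) = 0

0


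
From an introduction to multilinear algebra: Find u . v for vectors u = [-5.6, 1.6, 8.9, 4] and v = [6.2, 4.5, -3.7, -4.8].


The inner product u . v = sum of u_i * v_i.
Term-by-term: -5.6 * 6.2, 1.6 * 4.5, 8.9 * -3.7, 4 * -4.8
Products: -34.72, 7.2, -32.93, -19.2
Sum = -34.72 + 7.2 + -32.93 + -19.2 = -79.65

-79.65


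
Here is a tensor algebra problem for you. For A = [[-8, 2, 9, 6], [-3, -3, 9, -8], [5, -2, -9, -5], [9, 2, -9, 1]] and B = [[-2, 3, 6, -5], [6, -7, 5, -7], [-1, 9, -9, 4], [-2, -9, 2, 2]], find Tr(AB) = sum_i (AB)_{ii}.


Tr(AB) = sum_i (AB)_{ii} where (AB)_{ii} = sum_k A_{ik} B_{ki}.
(AB)_{11} = -8*-2 + 2*6 + 9*-1 + 6*-2 = 7
(AB)_{22} = -3*3 + -3*-7 + 9*9 + -8*-9 = 165
(AB)_{33} = 5*6 + -2*5 + -9*-9 + -5*2 = 91
(AB)_{44} = 9*-5 + 2*-7 + -9*4 + 1*2 = -93
Tr(AB) = 7 + 165 + 91 + -93 = 170

170


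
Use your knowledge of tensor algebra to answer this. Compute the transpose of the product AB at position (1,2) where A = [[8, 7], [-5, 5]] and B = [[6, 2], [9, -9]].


(AB)^T_{ij} = (AB)_{ji} = sum_k A_{jk} B_{ki}.
For i=1, j=2 we need (AB)_{21}:
A_{21} * B_{11} = -5 * 6 = -30
A_{22} * B_{21} = 5 * 9 = 45
Sum = -30 + 45 = 15

15


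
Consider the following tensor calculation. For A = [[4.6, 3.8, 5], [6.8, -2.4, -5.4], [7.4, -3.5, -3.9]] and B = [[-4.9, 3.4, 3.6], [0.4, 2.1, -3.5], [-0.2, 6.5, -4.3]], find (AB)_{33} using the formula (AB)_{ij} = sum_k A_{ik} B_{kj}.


(AB)_{ij} = sum_k A_{ik} B_{kj}.
For i=3, j=3:
A_{31} * B_{13} = 7.4 * 3.6 = 26.64
A_{32} * B_{23} = -3.5 * -3.5 = 12.25
A_{33} * B_{33} = -3.9 * -4.3 = 16.77
Sum = 26.64 + 12.25 + 16.77 = 55.66

55.66


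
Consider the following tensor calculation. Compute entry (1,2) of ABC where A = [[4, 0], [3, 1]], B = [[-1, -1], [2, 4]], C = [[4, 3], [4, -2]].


(ABC)_{12} = sum_m (AB)_{1m} C_{m2}. First compute row 1 of AB.
(AB)_{11} = 4*-1 + 0*2 = -4
(AB)_{12} = 4*-1 + 0*4 = -4
Now contract with column 2 of C:
(AB)_{11} * C_{12} = -4 * 3 = -12
(AB)_{12} * C_{22} = -4 * -2 = 8
(ABC)_{12} = -12 + 8 = -4

-4


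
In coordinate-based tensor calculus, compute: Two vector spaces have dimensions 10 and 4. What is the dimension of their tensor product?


The dimension of a tensor product is the product of dimensions.
dim(V) = 10, dim(W) = 4
dim(V (x) W) = 10 * 4 = 40

40


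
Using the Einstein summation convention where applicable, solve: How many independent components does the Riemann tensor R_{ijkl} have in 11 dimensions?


The Riemann tensor in d dimensions has d^2(d^2 - 1)/12 independent components.
d = 11, so d^2 = 121
d^2 - 1 = 120
d^2(d^2 - 1) = 121 * 120 = 14520
Divide by 12: 14520 / 12 = 1210

1210


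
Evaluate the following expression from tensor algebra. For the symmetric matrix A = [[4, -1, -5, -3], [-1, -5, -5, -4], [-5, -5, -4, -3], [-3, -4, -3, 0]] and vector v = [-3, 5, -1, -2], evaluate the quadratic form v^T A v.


First compute Av:
(Av)_1 = 4*-3 + -1*5 + -5*-1 + -3*-2 = -6
(Av)_2 = -1*-3 + -5*5 + -5*-1 + -4*-2 = -9
(Av)_3 = -5*-3 + -5*5 + -4*-1 + -3*-2 = 0
(Av)_4 = -3*-3 + -4*5 + -3*-1 + 0*-2 = -8
Av = [-6, -9, 0, -8]
Then v^T (Av) = -3*-6 + 5*-9 + -1*0 + -2*-8
= 18 + -45 + 0 + 16 = -11

-11


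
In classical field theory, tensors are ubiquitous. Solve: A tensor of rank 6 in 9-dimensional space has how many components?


The number of components of a rank-r tensor in d dimensions is d^r.
Here d = 9 and r = 6.
9^6 = 531441

531441


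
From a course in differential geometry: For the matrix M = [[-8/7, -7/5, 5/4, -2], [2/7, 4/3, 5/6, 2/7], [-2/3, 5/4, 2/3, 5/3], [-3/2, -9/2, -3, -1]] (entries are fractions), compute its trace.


The trace is the sum of diagonal entries.
Diagonal: M[1,1] = -8/7, M[2,2] = 4/3, M[3,3] = 2/3, M[4,4] = -1
Tr(M) = -8/7 + 4/3 + 2/3 + -1
Computing step by step:
After adding M[1,1]: -8/7
After adding M[2,2]: 4/21
After adding M[3,3]: 6/7
After adding M[4,4]: -1/7
Tr(M) = -1/7

-1/7


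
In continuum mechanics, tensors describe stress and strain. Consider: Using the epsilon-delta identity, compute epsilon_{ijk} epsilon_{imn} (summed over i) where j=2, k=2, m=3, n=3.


Using the identity: epsilon_{ijk} epsilon_{imn} = delta_{jm} delta_{kn} - delta_{jn} delta_{km}.
delta_{23} = 0
delta_{23} = 0
delta_{23} = 0
delta_{23} = 0
Result = 0 * 0 - 0 * 0 = 0 - 0 = 0

0


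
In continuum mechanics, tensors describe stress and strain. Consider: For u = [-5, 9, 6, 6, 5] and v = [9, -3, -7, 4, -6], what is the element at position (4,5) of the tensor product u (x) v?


The outer product entry T_{ij} = u_i * v_j.
We need i=4, j=5.
u_4 = 6, v_5 = -6
T_{4,5} = 6 * -6 = -36

-36


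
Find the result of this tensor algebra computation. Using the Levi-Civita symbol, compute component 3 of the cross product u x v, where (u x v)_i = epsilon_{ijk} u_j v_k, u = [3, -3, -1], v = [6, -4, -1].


(u x v)_3 = sum_{j,k} epsilon_{3jk} u_j v_k. Only permutations of (1,2,3) contribute; the two non-zero terms are:
eps_{312} u_1 v_2 = 1 * 3 * -4 = -12
eps_{321} u_2 v_1 = -1 * -3 * 6 = 18
(u x v)_3 = 6

6


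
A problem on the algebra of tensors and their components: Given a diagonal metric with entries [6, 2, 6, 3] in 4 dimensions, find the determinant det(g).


For a diagonal metric, the determinant is the product of diagonal entries.
Diagonal entries: 6, 2, 6, 3
det(g) = 6 * 2 * 6 * 3 = 216

216


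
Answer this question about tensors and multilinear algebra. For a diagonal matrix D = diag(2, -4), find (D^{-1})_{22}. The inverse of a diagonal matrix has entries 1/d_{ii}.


For a diagonal matrix, the inverse has entries (D^{-1})_{ii} = 1/d_{ii}.
The diagonal entries are: d_{11} = 2, d_{22} = -4
We need (D^{-1})_{22} = 1/d_{22} = 1/-4 = -1/4

-1/4


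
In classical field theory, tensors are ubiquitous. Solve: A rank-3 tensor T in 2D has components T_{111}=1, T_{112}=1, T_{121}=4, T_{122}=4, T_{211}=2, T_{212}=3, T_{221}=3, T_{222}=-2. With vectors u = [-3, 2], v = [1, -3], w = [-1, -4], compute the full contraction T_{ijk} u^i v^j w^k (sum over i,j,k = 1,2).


S = sum over i,j,k of T_{ijk} u_i v_j w_k. Expanding all 8 terms:
T_{111}*u_1*v_1*w_1 = 1*-3*1*-1 = 3  (running total: 3)
T_{112}*u_1*v_1*w_2 = 1*-3*1*-4 = 12  (running total: 15)
T_{121}*u_1*v_2*w_1 = 4*-3*-3*-1 = -36  (running total: -21)
T_{122}*u_1*v_2*w_2 = 4*-3*-3*-4 = -144  (running total: -165)
T_{211}*u_2*v_1*w_1 = 2*2*1*-1 = -4  (running total: -169)
T_{212}*u_2*v_1*w_2 = 3*2*1*-4 = -24  (running total: -193)
T_{221}*u_2*v_2*w_1 = 3*2*-3*-1 = 18  (running total: -175)
T_{222}*u_2*v_2*w_2 = -2*2*-3*-4 = -48  (running total: -223)
S = -223

-223


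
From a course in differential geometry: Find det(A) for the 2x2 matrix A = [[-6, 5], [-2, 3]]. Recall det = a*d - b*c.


For a 2x2 matrix [[a, b], [c, d]], det = a*d - b*c.
a = -6, b = 5, c = -2, d = 3
a*d = -6 * 3 = -18
b*c = 5 * -2 = -10
det = -18 - -10 = -8

-8


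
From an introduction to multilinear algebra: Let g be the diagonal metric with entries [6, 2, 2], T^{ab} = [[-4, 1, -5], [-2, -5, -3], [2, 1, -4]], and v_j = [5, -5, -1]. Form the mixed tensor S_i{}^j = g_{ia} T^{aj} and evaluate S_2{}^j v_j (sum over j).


Step 1: lower the first index. For a diagonal metric, g_{ia} T^{aj} = g_{ii} T^{ij} (no sum on i).
g_{22} = 2
S_2{}^1 = 2 * T^{21} = 2 * -2 = -4
S_2{}^2 = 2 * T^{22} = 2 * -5 = -10
S_2{}^3 = 2 * T^{23} = 2 * -3 = -6
Step 2: contract S_2{}^j with v_j.
S_2{}^1 * v_1 = -4 * 5 = -20
S_2{}^2 * v_2 = -10 * -5 = 50
S_2{}^3 * v_3 = -6 * -1 = 6
Result = -20 + 50 + 6 = 36

36


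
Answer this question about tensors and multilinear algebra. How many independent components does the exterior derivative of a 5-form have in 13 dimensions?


The exterior derivative of a p-form is a (p+1)-form.
Its number of independent components is C(n, p+1).
n = 13, p+1 = 6
C(13, 6) = 1716

1716


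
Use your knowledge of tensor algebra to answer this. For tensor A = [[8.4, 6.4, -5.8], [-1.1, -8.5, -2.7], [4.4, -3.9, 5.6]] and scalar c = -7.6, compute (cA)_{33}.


Scalar multiplication: (cA)_{ij} = c * A_{ij}.
c = -7.6
A_{33} = 5.6
(cA)_{33} = -7.6 * 5.6 = -42.56

-42.56


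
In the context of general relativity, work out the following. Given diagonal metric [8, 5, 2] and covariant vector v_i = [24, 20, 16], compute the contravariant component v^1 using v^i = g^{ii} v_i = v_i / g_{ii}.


To raise an index with a diagonal metric: v^i = v_i / g_{ii}.
For index 1: v_1 = 24, g_{11} = 8
v^1 = 24 / 8 = 3

3


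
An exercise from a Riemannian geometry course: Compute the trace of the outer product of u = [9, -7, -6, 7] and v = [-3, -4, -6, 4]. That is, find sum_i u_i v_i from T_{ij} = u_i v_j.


The outer product gives T_{ij} = u_i v_j.
The trace (contraction) is Tr(T) = sum_i T_{ii} = sum_i u_i v_i.
Diagonal entries:
T_{11} = u_1 * v_1 = 9 * -3 = -27
T_{22} = u_2 * v_2 = -7 * -4 = 28
T_{33} = u_3 * v_3 = -6 * -6 = 36
T_{44} = u_4 * v_4 = 7 * 4 = 28
Tr(T) = -27 + 28 + 36 + 28 = 65

65


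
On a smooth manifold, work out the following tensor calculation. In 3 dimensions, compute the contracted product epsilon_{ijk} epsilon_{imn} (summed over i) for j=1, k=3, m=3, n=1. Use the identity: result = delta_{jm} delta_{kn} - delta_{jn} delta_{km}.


Using the identity: epsilon_{ijk} epsilon_{imn} = delta_{jm} delta_{kn} - delta_{jn} delta_{km}.
delta_{13} = 0
delta_{31} = 0
delta_{11} = 1
delta_{33} = 1
Result = 0 * 0 - 1 * 1 = 0 - 1 = -1

-1


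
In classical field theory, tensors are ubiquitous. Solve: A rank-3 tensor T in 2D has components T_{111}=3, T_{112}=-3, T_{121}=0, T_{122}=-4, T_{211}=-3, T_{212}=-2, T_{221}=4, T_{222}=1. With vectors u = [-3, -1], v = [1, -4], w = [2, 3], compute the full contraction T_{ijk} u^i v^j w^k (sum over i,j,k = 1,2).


S = sum over i,j,k of T_{ijk} u_i v_j w_k. Expanding all 8 terms:
T_{111}*u_1*v_1*w_1 = 3*-3*1*2 = -18  (running total: -18)
T_{112}*u_1*v_1*w_2 = -3*-3*1*3 = 27  (running total: 9)
T_{121}*u_1*v_2*w_1 = 0*-3*-4*2 = 0  (running total: 9)
T_{122}*u_1*v_2*w_2 = -4*-3*-4*3 = -144  (running total: -135)
T_{211}*u_2*v_1*w_1 = -3*-1*1*2 = 6  (running total: -129)
T_{212}*u_2*v_1*w_2 = -2*-1*1*3 = 6  (running total: -123)
T_{221}*u_2*v_2*w_1 = 4*-1*-4*2 = 32  (running total: -91)
T_{222}*u_2*v_2*w_2 = 1*-1*-4*3 = 12  (running total: -79)
S = -79

-79


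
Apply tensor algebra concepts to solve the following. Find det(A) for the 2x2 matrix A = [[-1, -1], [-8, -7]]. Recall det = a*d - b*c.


For a 2x2 matrix [[a, b], [c, d]], det = a*d - b*c.
a = -1, b = -1, c = -8, d = -7
a*d = -1 * -7 = 7
b*c = -1 * -8 = 8
det = 7 - 8 = -1

-1


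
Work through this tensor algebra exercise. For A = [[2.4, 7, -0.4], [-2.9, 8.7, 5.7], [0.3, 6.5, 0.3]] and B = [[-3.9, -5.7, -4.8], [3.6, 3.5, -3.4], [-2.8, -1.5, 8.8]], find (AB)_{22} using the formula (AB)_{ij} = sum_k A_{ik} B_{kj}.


(AB)_{ij} = sum_k A_{ik} B_{kj}.
For i=2, j=2:
A_{21} * B_{12} = -2.9 * -5.7 = 16.53
A_{22} * B_{22} = 8.7 * 3.5 = 30.45
A_{23} * B_{32} = 5.7 * -1.5 = -8.55
Sum = 16.53 + 30.45 + -8.55 = 38.43

38.43


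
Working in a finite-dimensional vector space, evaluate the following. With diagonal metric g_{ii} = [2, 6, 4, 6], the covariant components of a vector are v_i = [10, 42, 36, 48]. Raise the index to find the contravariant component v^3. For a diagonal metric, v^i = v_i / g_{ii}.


To raise an index with a diagonal metric: v^i = v_i / g_{ii}.
For index 3: v_3 = 36, g_{33} = 4
v^3 = 36 / 4 = 9

9


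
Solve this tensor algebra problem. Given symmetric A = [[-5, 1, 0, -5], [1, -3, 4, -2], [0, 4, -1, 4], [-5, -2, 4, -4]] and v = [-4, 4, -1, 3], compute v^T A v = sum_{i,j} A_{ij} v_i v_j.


First compute Av:
(Av)_1 = -5*-4 + 1*4 + 0*-1 + -5*3 = 9
(Av)_2 = 1*-4 + -3*4 + 4*-1 + -2*3 = -26
(Av)_3 = 0*-4 + 4*4 + -1*-1 + 4*3 = 29
(Av)_4 = -5*-4 + -2*4 + 4*-1 + -4*3 = -4
Av = [9, -26, 29, -4]
Then v^T (Av) = -4*9 + 4*-26 + -1*29 + 3*-4
= -36 + -104 + -29 + -12 = -181

-181


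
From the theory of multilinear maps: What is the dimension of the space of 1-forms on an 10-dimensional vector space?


The dimension of the space of p-forms on an n-dimensional space is C(n, p).
n = 10, p = 1
C(10, 1) = 10! / (1! * 9!) = 10

10


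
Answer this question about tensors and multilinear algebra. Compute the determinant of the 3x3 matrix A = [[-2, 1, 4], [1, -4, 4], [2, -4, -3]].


Expanding along the first row, det(A) = a11*M_11 - a12*M_12 + a13*M_13, where M_1j is the (1,j) minor.
Minor M_11 = -4*-3 - 4*-4 = 28
Minor M_12 = 1*-3 - 4*2 = -11
Minor M_13 = 1*-4 - -4*2 = 4
det = -2*(28) - 1*(-11) + 4*(4)
    = -56 - -11 + 16
    = -29

-29


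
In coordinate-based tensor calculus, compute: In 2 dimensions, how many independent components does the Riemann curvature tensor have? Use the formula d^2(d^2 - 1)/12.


The Riemann tensor in d dimensions has d^2(d^2 - 1)/12 independent components.
d = 2, so d^2 = 4
d^2 - 1 = 3
d^2(d^2 - 1) = 4 * 3 = 12
Divide by 12: 12 / 12 = 1

1


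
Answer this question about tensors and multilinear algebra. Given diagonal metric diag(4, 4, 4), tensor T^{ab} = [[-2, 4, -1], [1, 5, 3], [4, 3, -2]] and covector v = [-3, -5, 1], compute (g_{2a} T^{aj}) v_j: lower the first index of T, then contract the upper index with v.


Step 1: lower the first index. For a diagonal metric, g_{ia} T^{aj} = g_{ii} T^{ij} (no sum on i).
g_{22} = 4
S_2{}^1 = 4 * T^{21} = 4 * 1 = 4
S_2{}^2 = 4 * T^{22} = 4 * 5 = 20
S_2{}^3 = 4 * T^{23} = 4 * 3 = 12
Step 2: contract S_2{}^j with v_j.
S_2{}^1 * v_1 = 4 * -3 = -12
S_2{}^2 * v_2 = 20 * -5 = -100
S_2{}^3 * v_3 = 12 * 1 = 12
Result = -12 + -100 + 12 = -100

-100


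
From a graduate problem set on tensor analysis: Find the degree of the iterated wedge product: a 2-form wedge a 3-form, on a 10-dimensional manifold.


The degree of a wedge product is the sum of the degrees of the individual forms.
Degrees: 2, 3
Total degree = 2 + 3 = 5

5


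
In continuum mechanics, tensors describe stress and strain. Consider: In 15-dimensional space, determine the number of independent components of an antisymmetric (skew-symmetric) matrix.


An antisymmetric rank-2 tensor satisfies A_{ij} = -A_{ji}, so diagonal entries are zero.
The independent components are the upper-triangular entries: C(n, 2) = n(n-1)/2.
n = 15
C(15, 2) = 15 * 14 / 2 = 210 / 2 = 105

105


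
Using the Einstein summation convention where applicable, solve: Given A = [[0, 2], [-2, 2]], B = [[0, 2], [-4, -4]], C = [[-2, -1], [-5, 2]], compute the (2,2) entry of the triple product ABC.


(ABC)_{22} = sum_m (AB)_{2m} C_{m2}. First compute row 2 of AB.
(AB)_{21} = -2*0 + 2*-4 = -8
(AB)_{22} = -2*2 + 2*-4 = -12
Now contract with column 2 of C:
(AB)_{21} * C_{12} = -8 * -1 = 8
(AB)_{22} * C_{22} = -12 * 2 = -24
(ABC)_{22} = 8 + -24 = -16

-16


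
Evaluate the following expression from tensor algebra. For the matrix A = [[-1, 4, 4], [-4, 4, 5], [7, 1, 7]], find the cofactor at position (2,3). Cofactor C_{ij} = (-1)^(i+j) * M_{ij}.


To find cofactor C_{23}, delete row 2 and column 3.
The resulting 2x2 submatrix is: [[-1, 4], [7, 1]]
Minor M_{23} = -1*1 - 4*7
  = -1 - 28 = -29
Sign = (-1)^(2+3) = (-1)^5 = -1
Cofactor C_{23} = -1 * -29 = 29

29


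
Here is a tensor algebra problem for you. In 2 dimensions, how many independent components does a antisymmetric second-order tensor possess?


A antisymmetric rank-2 tensor in d dimensions has d(d-1)/2 independent components.
d = 2
d(d-1)/2 = 2 * 1 / 2 = 2 / 2 = 1

1


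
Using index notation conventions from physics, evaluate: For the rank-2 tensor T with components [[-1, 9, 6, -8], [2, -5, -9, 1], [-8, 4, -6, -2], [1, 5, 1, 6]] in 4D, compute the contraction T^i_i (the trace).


The contraction (trace) of a rank-2 tensor is the sum of its diagonal elements.
Diagonal entries: A[1,1] = -1, A[2,2] = -5, A[3,3] = -6, A[4,4] = 6
Tr(A) = -1 + -5 + -6 + 6 = -6

-6


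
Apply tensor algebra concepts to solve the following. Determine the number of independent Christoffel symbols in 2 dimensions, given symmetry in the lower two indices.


Christoffel symbols Gamma^k_{ij} are symmetric in i,j, so there are d * d(d+1)/2 independent symbols.
d = 2
d(d+1)/2 = 2 * 3 / 2 = 3
Total = 2 * 3 = 6

6


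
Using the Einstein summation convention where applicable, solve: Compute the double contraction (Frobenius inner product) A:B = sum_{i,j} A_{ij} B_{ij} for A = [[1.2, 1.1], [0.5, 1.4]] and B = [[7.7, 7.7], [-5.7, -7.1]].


A:B = sum over all i,j of A_{ij} * B_{ij}.
Row 1: 1.2*7.7=9.24, 1.1*7.7=8.47 => row sum = 17.71
Row 2: 0.5*-5.7=-2.85, 1.4*-7.1=-9.94 => row sum = -12.79
Total = 17.71 + -12.79 = 4.92

4.92


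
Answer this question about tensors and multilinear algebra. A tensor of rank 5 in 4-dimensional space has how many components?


The number of components of a rank-r tensor in d dimensions is d^r.
Here d = 4 and r = 5.
4^5 = 1024

1024


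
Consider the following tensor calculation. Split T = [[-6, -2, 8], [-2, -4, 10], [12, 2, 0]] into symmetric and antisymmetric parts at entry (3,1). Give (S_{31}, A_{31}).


T_{31} = 12
T_{13} = 8
S_{31} = (12 + 8)/2 = 20/2 = 10
A_{31} = (12 - 8)/2 = 4/2 = 2
Check: S + A = 10 + 2 = 12 = T_{31}.

(10, 2)


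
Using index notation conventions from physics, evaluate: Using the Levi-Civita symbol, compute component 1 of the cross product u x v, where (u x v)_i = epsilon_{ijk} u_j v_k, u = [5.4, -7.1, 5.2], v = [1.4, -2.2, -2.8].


(u x v)_1 = sum_{j,k} epsilon_{1jk} u_j v_k. Only permutations of (1,2,3) contribute; the two non-zero terms are:
eps_{123} u_2 v_3 = 1 * -7.1 * -2.8 = 19.88
eps_{132} u_3 v_2 = -1 * 5.2 * -2.2 = 11.44
(u x v)_1 = 31.32

31.32


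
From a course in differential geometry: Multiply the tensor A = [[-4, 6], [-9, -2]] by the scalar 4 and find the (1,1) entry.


Scalar multiplication: (cA)_{ij} = c * A_{ij}.
c = 4
A_{11} = -4
(cA)_{11} = 4 * -4 = -16

-16


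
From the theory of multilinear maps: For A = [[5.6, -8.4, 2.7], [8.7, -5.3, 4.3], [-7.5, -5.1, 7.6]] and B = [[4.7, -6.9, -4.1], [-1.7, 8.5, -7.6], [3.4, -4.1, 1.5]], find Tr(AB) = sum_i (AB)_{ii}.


Tr(AB) = sum_i (AB)_{ii} where (AB)_{ii} = sum_k A_{ik} B_{ki}.
(AB)_{11} = 5.6*4.7 + -8.4*-1.7 + 2.7*3.4 = 49.78
(AB)_{22} = 8.7*-6.9 + -5.3*8.5 + 4.3*-4.1 = -122.71
(AB)_{33} = -7.5*-4.1 + -5.1*-7.6 + 7.6*1.5 = 80.91
Tr(AB) = 49.78 + -122.71 + 80.91 = 7.98

7.98


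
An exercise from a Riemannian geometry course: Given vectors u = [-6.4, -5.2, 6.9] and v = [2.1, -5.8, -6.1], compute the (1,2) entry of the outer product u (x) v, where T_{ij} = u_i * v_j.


The outer product entry T_{ij} = u_i * v_j.
We need i=1, j=2.
u_1 = -6.4, v_2 = -5.8
T_{1,2} = -6.4 * -5.8 = 37.12

37.12


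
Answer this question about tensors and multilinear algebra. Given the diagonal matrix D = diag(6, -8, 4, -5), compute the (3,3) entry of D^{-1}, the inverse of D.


For a diagonal matrix, the inverse has entries (D^{-1})_{ii} = 1/d_{ii}.
The diagonal entries are: d_{11} = 6, d_{22} = -8, d_{33} = 4, d_{44} = -5
We need (D^{-1})_{33} = 1/d_{33} = 1/4 = 1/4

1/4
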